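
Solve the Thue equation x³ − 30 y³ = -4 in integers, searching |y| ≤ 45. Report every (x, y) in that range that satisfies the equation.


The equation is x³ - 30y³ = -4. For fixed y, x³ = 30·y³ − 4, so a solution requires the RHS to be a perfect cube.
Strategy: iterate y from -45 to 45, compute RHS = 30·y³ − 4, and check whether it is a (positive or negative) perfect cube.
Check small values of y:
  y = 0: RHS = -4 is not a perfect cube.
  y = 1: RHS = 26 is not a perfect cube.
  y = -1: RHS = -34 is not a perfect cube.
  y = 2: RHS = 236 is not a perfect cube.
  y = -2: RHS = -244 is not a perfect cube.
  y = 3: RHS = 806 is not a perfect cube.
  y = -3: RHS = -814 is not a perfect cube.
Continuing the search up to |y| = 45 finds no solutions either.
No (x, y) in the scanned range satisfies the equation.

No integer solutions with |y| ≤ 45.


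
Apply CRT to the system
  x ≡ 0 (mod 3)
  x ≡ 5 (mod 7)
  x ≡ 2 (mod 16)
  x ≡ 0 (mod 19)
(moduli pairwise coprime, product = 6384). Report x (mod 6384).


Product of moduli M = 3 · 7 · 16 · 19 = 6384.
Merge one congruence at a time:
  Start: x ≡ 0 (mod 3).
  Combine with x ≡ 5 (mod 7); new modulus lcm = 21.
    Write x = 0 + 3·t and substitute into x ≡ 5 (mod 7): 3·t ≡ 5 − 0 = 5 (mod 7).
    The inverse of 3 mod 7 is 5 (since 3·5 = 15 = 2·7 + 1), so t ≡ 5·5 = 25 ≡ 4 (mod 7).
    Then x = 0 + 3·4 = 12, valid modulo lcm(3, 7) = 21: x ≡ 12 (mod 21).
  Combine with x ≡ 2 (mod 16); new modulus lcm = 336.
    Write x = 12 + 21·t and substitute into x ≡ 2 (mod 16): 21·t ≡ 2 − 12 = -10 (mod 16).
    Reduce coefficients mod 16: 5·t ≡ 6 (mod 16).
    The inverse of 5 mod 16 is 13 (since 5·13 = 65 = 4·16 + 1), so t ≡ 13·6 = 78 ≡ 14 (mod 16).
    Then x = 12 + 21·14 = 306, valid modulo lcm(21, 16) = 336: x ≡ 306 (mod 336).
  Combine with x ≡ 0 (mod 19); new modulus lcm = 6384.
    Write x = 306 + 336·t and substitute into x ≡ 0 (mod 19): 336·t ≡ 0 − 306 = -306 (mod 19).
    Reduce coefficients mod 19: 13·t ≡ 17 (mod 19).
    The inverse of 13 mod 19 is 3 (since 13·3 = 39 = 2·19 + 1), so t ≡ 3·17 = 51 ≡ 13 (mod 19).
    Then x = 306 + 336·13 = 4674, valid modulo lcm(336, 19) = 6384: x ≡ 4674 (mod 6384).
Verify against each original: 4674 mod 3 = 0, 4674 mod 7 = 5, 4674 mod 16 = 2, 4674 mod 19 = 0.

x ≡ 4674 (mod 6384).


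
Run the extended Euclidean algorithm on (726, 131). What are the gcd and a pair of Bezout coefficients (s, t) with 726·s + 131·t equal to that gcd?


Euclidean algorithm on (726, 131) — divide until remainder is 0:
  726 = 5 · 131 + 71
  131 = 1 · 71 + 60
  71 = 1 · 60 + 11
  60 = 5 · 11 + 5
  11 = 2 · 5 + 1
  5 = 5 · 1 + 0
gcd(726, 131) = 1.
Track Bezout coefficients alongside the remainders: start with r₀ = 726 = a·1 + b·0 (s = 1, t = 0) and r₁ = 131 = a·0 + b·1 (s = 0, t = 1); each new remainder r_{k+1} = r_{k-1} − q_k·r_k inherits s_{k+1} = s_{k-1} − q_k·s_k, t_{k+1} = t_{k-1} − q_k·t_k, so r_k = a·s_k + b·t_k at every step:
  q = 5: r = 71, s = 1 − 5·0 = 1, t = 0 − 5·1 = -5  (check: 726·1 + 131·(-5) = 71)
  q = 1: r = 60, s = 0 − 1·1 = -1, t = 1 − 1·(-5) = 6  (check: 726·(-1) + 131·6 = 60)
  q = 1: r = 11, s = 1 − 1·(-1) = 2, t = -5 − 1·6 = -11  (check: 726·2 + 131·(-11) = 11)
  q = 5: r = 5, s = -1 − 5·2 = -11, t = 6 − 5·(-11) = 61  (check: 726·(-11) + 131·61 = 5)
  q = 2: r = 1, s = 2 − 2·(-11) = 24, t = -11 − 2·61 = -133  (check: 726·24 + 131·(-133) = 1)
The row with r = 1 (the gcd) gives the Bezout coefficients s = 24, t = -133.
Result: 726 · (24) + 131 · (-133) = 1.

gcd(726, 131) = 1; s = 24, t = -133 (check: 726·24 + 131·(-133) = 1).


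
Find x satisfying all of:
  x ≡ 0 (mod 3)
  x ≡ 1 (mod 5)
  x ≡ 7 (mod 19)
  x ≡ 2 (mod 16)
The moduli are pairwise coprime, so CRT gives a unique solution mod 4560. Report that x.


Product of moduli M = 3 · 5 · 19 · 16 = 4560.
Merge one congruence at a time:
  Start: x ≡ 0 (mod 3).
  Combine with x ≡ 1 (mod 5); new modulus lcm = 15.
    Write x = 0 + 3·t and substitute into x ≡ 1 (mod 5): 3·t ≡ 1 − 0 = 1 (mod 5).
    The inverse of 3 mod 5 is 2 (since 3·2 = 6 = 1·5 + 1), so t ≡ 2·1 = 2 ≡ 2 (mod 5).
    Then x = 0 + 3·2 = 6, valid modulo lcm(3, 5) = 15: x ≡ 6 (mod 15).
  Combine with x ≡ 7 (mod 19); new modulus lcm = 285.
    Write x = 6 + 15·t and substitute into x ≡ 7 (mod 19): 15·t ≡ 7 − 6 = 1 (mod 19).
    The inverse of 15 mod 19 is 14 (since 15·14 = 210 = 11·19 + 1), so t ≡ 14·1 = 14 ≡ 14 (mod 19).
    Then x = 6 + 15·14 = 216, valid modulo lcm(15, 19) = 285: x ≡ 216 (mod 285).
  Combine with x ≡ 2 (mod 16); new modulus lcm = 4560.
    Write x = 216 + 285·t and substitute into x ≡ 2 (mod 16): 285·t ≡ 2 − 216 = -214 (mod 16).
    Reduce coefficients mod 16: 13·t ≡ 10 (mod 16).
    The inverse of 13 mod 16 is 5 (since 13·5 = 65 = 4·16 + 1), so t ≡ 5·10 = 50 ≡ 2 (mod 16).
    Then x = 216 + 285·2 = 786, valid modulo lcm(285, 16) = 4560: x ≡ 786 (mod 4560).
Verify against each original: 786 mod 3 = 0, 786 mod 5 = 1, 786 mod 19 = 7, 786 mod 16 = 2.

x ≡ 786 (mod 4560).


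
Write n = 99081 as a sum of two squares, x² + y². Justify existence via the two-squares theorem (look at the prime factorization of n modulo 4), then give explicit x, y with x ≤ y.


Step 1: Factor n = 99081 = 3^2 · 101 · 109.
Step 2: Check the mod-4 condition on each prime factor: 3 ≡ 3 (mod 4), exponent 2 (must be even); 101 ≡ 1 (mod 4), exponent 1; 109 ≡ 1 (mod 4), exponent 1.
All primes ≡ 3 (mod 4) appear to even exponent (or don't appear), so by the two-squares theorem n IS expressible as a sum of two squares.
Step 3: Build a representation. Group n = k² · m with k = 3 and m = 101 · 109 = 11009 (a product of primes ≡ 1 (mod 4)); a representation of m scales to one of n via (k·x)² + (k·y)² = k²(x² + y²). Each prime p ≡ 1 (mod 4) is itself a sum of two squares; find a² by testing p − a² for a perfect square:
  101: 101 − 1² = 100 = 10² ⇒ 101 = 1² + 10².
  109: 109 − 1² = 108, 109 − 2² = 105, 109 − 3² = 100 = 10² ⇒ 109 = 3² + 10².
  Combine using the Brahmagupta–Fibonacci identity (a² + b²)(c² + d²) = (ac − bd)² + (ad + bc)² = (ac + bd)² + (ad − bc)²:
  101 · 109 = 11009: from (1² + 10²)(3² + 10²), take (1·3 − 10·10, 1·10 + 10·3) = (3 − 100, 10 + 30) = (-97, 40); dropping signs (only squares matter) gives (97, 40); check 97² + 40² = 9409 + 1600 = 11009 ✓.
  Scale by k = 3: (3·97, 3·40) = (291, 120).
Step 4: Order so x ≤ y and verify: 120² + 291² = 14400 + 84681 = 99081 = n. ✓

n = 99081 = 120² + 291² (one valid representation with x ≤ y).


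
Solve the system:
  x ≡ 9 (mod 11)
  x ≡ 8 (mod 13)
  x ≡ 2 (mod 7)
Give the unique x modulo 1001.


Moduli 11, 13, 7 are pairwise coprime; by CRT there is a unique solution modulo M = 11 · 13 · 7 = 1001.
Solve pairwise, accumulating the modulus:
  Start with x ≡ 9 (mod 11).
  Combine with x ≡ 8 (mod 13): since gcd(11, 13) = 1, we get a unique residue mod 143.
    Write x = 9 + 11·t and substitute into x ≡ 8 (mod 13): 11·t ≡ 8 − 9 = -1 (mod 13).
    Reduce coefficients mod 13: 11·t ≡ 12 (mod 13).
    The inverse of 11 mod 13 is 6 (since 11·6 = 66 = 5·13 + 1), so t ≡ 6·12 = 72 ≡ 7 (mod 13).
    Then x = 9 + 11·7 = 86, valid modulo lcm(11, 13) = 143: x ≡ 86 (mod 143).
  Combine with x ≡ 2 (mod 7): since gcd(143, 7) = 1, we get a unique residue mod 1001.
    Write x = 86 + 143·t and substitute into x ≡ 2 (mod 7): 143·t ≡ 2 − 86 = -84 (mod 7).
    Reduce coefficients mod 7: 3·t ≡ 0 (mod 7).
    The inverse of 3 mod 7 is 5 (since 3·5 = 15 = 2·7 + 1), so t ≡ 5·0 = 0 ≡ 0 (mod 7).
    Then x = 86 + 143·0 = 86, valid modulo lcm(143, 7) = 1001: x ≡ 86 (mod 1001).
Verify: 86 mod 11 = 9 ✓, 86 mod 13 = 8 ✓, 86 mod 7 = 2 ✓.

x ≡ 86 (mod 1001).


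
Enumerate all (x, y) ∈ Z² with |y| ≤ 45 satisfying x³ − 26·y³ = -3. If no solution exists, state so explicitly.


The equation is x³ - 26y³ = -3. For fixed y, x³ = 26·y³ − 3, so a solution requires the RHS to be a perfect cube.
Strategy: iterate y from -45 to 45, compute RHS = 26·y³ − 3, and check whether it is a (positive or negative) perfect cube.
Check small values of y:
  y = 0: RHS = -3 is not a perfect cube.
  y = 1: RHS = 23 is not a perfect cube.
  y = -1: RHS = -29 is not a perfect cube.
  y = 2: RHS = 205 is not a perfect cube.
  y = -2: RHS = -211 is not a perfect cube.
  y = 3: RHS = 699 is not a perfect cube.
  y = -3: RHS = -705 is not a perfect cube.
Continuing the search up to |y| = 45 finds no solutions either.
No (x, y) in the scanned range satisfies the equation.

No integer solutions with |y| ≤ 45.


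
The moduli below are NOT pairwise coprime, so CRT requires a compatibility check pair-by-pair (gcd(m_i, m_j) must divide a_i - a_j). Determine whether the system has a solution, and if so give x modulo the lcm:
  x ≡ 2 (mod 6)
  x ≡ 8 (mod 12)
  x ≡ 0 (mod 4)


Moduli 6, 12, 4 are not pairwise coprime, so CRT works modulo lcm(m_i) when all pairwise compatibility conditions hold.
Pairwise compatibility: gcd(m_i, m_j) must divide a_i - a_j for every pair.
Merge one congruence at a time:
  Start: x ≡ 2 (mod 6).
  Combine with x ≡ 8 (mod 12): gcd(6, 12) = 6; 8 - 2 = 6, which IS divisible by 6, so compatible.
    Write x = 2 + 6·t and substitute into x ≡ 8 (mod 12): 6·t ≡ 8 − 2 = 6 (mod 12).
    Divide the congruence (and modulus) by g = 6: 1·t ≡ 1 (mod 2).
    So t ≡ 1 (mod 2).
    Then x = 2 + 6·1 = 8, valid modulo lcm(6, 12) = 12: x ≡ 8 (mod 12).
  Combine with x ≡ 0 (mod 4): gcd(12, 4) = 4; 0 - 8 = -8, which IS divisible by 4, so compatible.
    Write x = 8 + 12·t and substitute into x ≡ 0 (mod 4): 12·t ≡ 0 − 8 = -8 (mod 4).
    Divide the congruence (and modulus) by g = 4: 3·t ≡ -2 (mod 1).
    Modulo 1 every t works; take t = 0.
    Then x = 8 + 12·0 = 8, valid modulo lcm(12, 4) = 12: x ≡ 8 (mod 12).
Verify: 8 mod 6 = 2, 8 mod 12 = 8, 8 mod 4 = 0.

x ≡ 8 (mod 12).


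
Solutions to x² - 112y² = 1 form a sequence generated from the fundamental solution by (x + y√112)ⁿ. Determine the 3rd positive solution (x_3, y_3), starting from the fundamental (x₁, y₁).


Step 1: Find the fundamental solution (x₁, y₁) of x² - 112y² = 1.
  Expand √112 as a continued fraction. a₀ = ⌊√112⌋ = 10; iterate m_{k+1} = d_k·a_k − m_k, d_{k+1} = (112 − m_{k+1}²)/d_k, a_{k+1} = ⌊(a₀ + m_{k+1})/d_{k+1}⌋ (starting m₀ = 0, d₀ = 1), with convergents p_k = a_k·p_{k-1} + p_{k-2}, q_k = a_k·q_{k-1} + q_{k-2} (p₋₁ = 1, q₋₁ = 0):
  k = 0: a₀ = 10; p₀/q₀ = 10/1; p₀² − 112·q₀² = 100 − 112 = -12.
  k = 1: m = 10, d = 12, a = ⌊(10 + 10)/12⌋ = 1; p/q = (1·10 + 1)/(1·1 + 0) = 11/1; p² − 112·q² = 121 − 112 = 9.
  k = 2: m = 2, d = 9, a = ⌊(10 + 2)/9⌋ = 1; p/q = (1·11 + 10)/(1·1 + 1) = 21/2; p² − 112·q² = 441 − 448 = -7.
  k = 3: m = 7, d = 7, a = ⌊(10 + 7)/7⌋ = 2; p/q = (2·21 + 11)/(2·2 + 1) = 53/5; p² − 112·q² = 2809 − 2800 = 9.
  k = 4: m = 7, d = 9, a = ⌊(10 + 7)/9⌋ = 1; p/q = (1·53 + 21)/(1·5 + 2) = 74/7; p² − 112·q² = 5476 − 5488 = -12.
  k = 5: m = 2, d = 12, a = ⌊(10 + 2)/12⌋ = 1; p/q = (1·74 + 53)/(1·7 + 5) = 127/12; p² − 112·q² = 16129 − 16128 = 1.
  The first convergent with p² − 112·q² = 1 gives the fundamental solution (x₁, y₁) = (127, 12).
Step 2: Apply the recurrence (x_{n+1}, y_{n+1}) = (x₁x_n + 112y₁y_n, x₁y_n + y₁x_n) repeatedly.
  From (x_1, y_1) = (127, 12): x_2 = 127·127 + 112·12·12 = 32257; y_2 = 127·12 + 12·127 = 3048.
  From (x_2, y_2) = (32257, 3048): x_3 = 127·32257 + 112·12·3048 = 8193151; y_3 = 127·3048 + 12·32257 = 774180.
Step 3: Verify x_3² - 112·y_3² = 67127723308801 - 67127723308800 = 1 (should be 1). ✓

(x_1, y_1) = (127, 12); (x_3, y_3) = (8193151, 774180).


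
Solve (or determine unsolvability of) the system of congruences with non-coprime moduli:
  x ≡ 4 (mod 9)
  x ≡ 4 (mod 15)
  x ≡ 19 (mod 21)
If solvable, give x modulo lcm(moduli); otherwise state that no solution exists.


Moduli 9, 15, 21 are not pairwise coprime, so CRT works modulo lcm(m_i) when all pairwise compatibility conditions hold.
Pairwise compatibility: gcd(m_i, m_j) must divide a_i - a_j for every pair.
Merge one congruence at a time:
  Start: x ≡ 4 (mod 9).
  Combine with x ≡ 4 (mod 15): gcd(9, 15) = 3; 4 - 4 = 0, which IS divisible by 3, so compatible.
    Write x = 4 + 9·t and substitute into x ≡ 4 (mod 15): 9·t ≡ 4 − 4 = 0 (mod 15).
    Divide the congruence (and modulus) by g = 3: 3·t ≡ 0 (mod 5).
    The inverse of 3 mod 5 is 2 (since 3·2 = 6 = 1·5 + 1), so t ≡ 2·0 = 0 ≡ 0 (mod 5).
    Then x = 4 + 9·0 = 4, valid modulo lcm(9, 15) = 45: x ≡ 4 (mod 45).
  Combine with x ≡ 19 (mod 21): gcd(45, 21) = 3; 19 - 4 = 15, which IS divisible by 3, so compatible.
    Write x = 4 + 45·t and substitute into x ≡ 19 (mod 21): 45·t ≡ 19 − 4 = 15 (mod 21).
    Divide the congruence (and modulus) by g = 3: 15·t ≡ 5 (mod 7).
    Reduce coefficients mod 7: 1·t ≡ 5 (mod 7).
    So t ≡ 5 (mod 7).
    Then x = 4 + 45·5 = 229, valid modulo lcm(45, 21) = 315: x ≡ 229 (mod 315).
Verify: 229 mod 9 = 4, 229 mod 15 = 4, 229 mod 21 = 19.

x ≡ 229 (mod 315).


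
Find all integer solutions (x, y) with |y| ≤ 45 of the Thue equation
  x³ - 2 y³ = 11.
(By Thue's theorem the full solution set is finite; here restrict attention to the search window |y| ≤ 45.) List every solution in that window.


The equation is x³ - 2y³ = 11. For fixed y, x³ = 2·y³ + 11, so a solution requires the RHS to be a perfect cube.
Strategy: iterate y from -45 to 45, compute RHS = 2·y³ + 11, and check whether it is a (positive or negative) perfect cube.
Check small values of y:
  y = 0: RHS = 11 is not a perfect cube.
  y = 1: RHS = 13 is not a perfect cube.
  y = -1: RHS = 9 is not a perfect cube.
  y = 2: RHS = 27 = (3)³ ⇒ x = 3 works.
  y = -2: RHS = -5 is not a perfect cube.
  y = 3: RHS = 65 is not a perfect cube.
  y = -3: RHS = -43 is not a perfect cube.
Continuing the search up to |y| = 45 finds no further solutions beyond those listed.
Collected solutions: (3, 2).

Solutions (with |y| ≤ 45): (3, 2).


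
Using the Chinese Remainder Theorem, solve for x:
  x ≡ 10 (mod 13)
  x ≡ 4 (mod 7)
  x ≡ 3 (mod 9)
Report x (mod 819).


Moduli 13, 7, 9 are pairwise coprime; by CRT there is a unique solution modulo M = 13 · 7 · 9 = 819.
Solve pairwise, accumulating the modulus:
  Start with x ≡ 10 (mod 13).
  Combine with x ≡ 4 (mod 7): since gcd(13, 7) = 1, we get a unique residue mod 91.
    Write x = 10 + 13·t and substitute into x ≡ 4 (mod 7): 13·t ≡ 4 − 10 = -6 (mod 7).
    Reduce coefficients mod 7: 6·t ≡ 1 (mod 7).
    The inverse of 6 mod 7 is 6 (since 6·6 = 36 = 5·7 + 1), so t ≡ 6·1 = 6 ≡ 6 (mod 7).
    Then x = 10 + 13·6 = 88, valid modulo lcm(13, 7) = 91: x ≡ 88 (mod 91).
  Combine with x ≡ 3 (mod 9): since gcd(91, 9) = 1, we get a unique residue mod 819.
    Write x = 88 + 91·t and substitute into x ≡ 3 (mod 9): 91·t ≡ 3 − 88 = -85 (mod 9).
    Reduce coefficients mod 9: 1·t ≡ 5 (mod 9).
    So t ≡ 5 (mod 9).
    Then x = 88 + 91·5 = 543, valid modulo lcm(91, 9) = 819: x ≡ 543 (mod 819).
Verify: 543 mod 13 = 10 ✓, 543 mod 7 = 4 ✓, 543 mod 9 = 3 ✓.

x ≡ 543 (mod 819).


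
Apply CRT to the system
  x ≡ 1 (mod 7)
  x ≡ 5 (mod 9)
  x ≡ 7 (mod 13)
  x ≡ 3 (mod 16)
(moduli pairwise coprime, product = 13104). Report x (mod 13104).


Product of moduli M = 7 · 9 · 13 · 16 = 13104.
Merge one congruence at a time:
  Start: x ≡ 1 (mod 7).
  Combine with x ≡ 5 (mod 9); new modulus lcm = 63.
    Write x = 1 + 7·t and substitute into x ≡ 5 (mod 9): 7·t ≡ 5 − 1 = 4 (mod 9).
    The inverse of 7 mod 9 is 4 (since 7·4 = 28 = 3·9 + 1), so t ≡ 4·4 = 16 ≡ 7 (mod 9).
    Then x = 1 + 7·7 = 50, valid modulo lcm(7, 9) = 63: x ≡ 50 (mod 63).
  Combine with x ≡ 7 (mod 13); new modulus lcm = 819.
    Write x = 50 + 63·t and substitute into x ≡ 7 (mod 13): 63·t ≡ 7 − 50 = -43 (mod 13).
    Reduce coefficients mod 13: 11·t ≡ 9 (mod 13).
    The inverse of 11 mod 13 is 6 (since 11·6 = 66 = 5·13 + 1), so t ≡ 6·9 = 54 ≡ 2 (mod 13).
    Then x = 50 + 63·2 = 176, valid modulo lcm(63, 13) = 819: x ≡ 176 (mod 819).
  Combine with x ≡ 3 (mod 16); new modulus lcm = 13104.
    Write x = 176 + 819·t and substitute into x ≡ 3 (mod 16): 819·t ≡ 3 − 176 = -173 (mod 16).
    Reduce coefficients mod 16: 3·t ≡ 3 (mod 16).
    The inverse of 3 mod 16 is 11 (since 3·11 = 33 = 2·16 + 1), so t ≡ 11·3 = 33 ≡ 1 (mod 16).
    Then x = 176 + 819·1 = 995, valid modulo lcm(819, 16) = 13104: x ≡ 995 (mod 13104).
Verify against each original: 995 mod 7 = 1, 995 mod 9 = 5, 995 mod 13 = 7, 995 mod 16 = 3.

x ≡ 995 (mod 13104).


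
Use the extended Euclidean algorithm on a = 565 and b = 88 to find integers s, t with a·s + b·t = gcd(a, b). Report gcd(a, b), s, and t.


Euclidean algorithm on (565, 88) — divide until remainder is 0:
  565 = 6 · 88 + 37
  88 = 2 · 37 + 14
  37 = 2 · 14 + 9
  14 = 1 · 9 + 5
  9 = 1 · 5 + 4
  5 = 1 · 4 + 1
  4 = 4 · 1 + 0
gcd(565, 88) = 1.
Track Bezout coefficients alongside the remainders: start with r₀ = 565 = a·1 + b·0 (s = 1, t = 0) and r₁ = 88 = a·0 + b·1 (s = 0, t = 1); each new remainder r_{k+1} = r_{k-1} − q_k·r_k inherits s_{k+1} = s_{k-1} − q_k·s_k, t_{k+1} = t_{k-1} − q_k·t_k, so r_k = a·s_k + b·t_k at every step:
  q = 6: r = 37, s = 1 − 6·0 = 1, t = 0 − 6·1 = -6  (check: 565·1 + 88·(-6) = 37)
  q = 2: r = 14, s = 0 − 2·1 = -2, t = 1 − 2·(-6) = 13  (check: 565·(-2) + 88·13 = 14)
  q = 2: r = 9, s = 1 − 2·(-2) = 5, t = -6 − 2·13 = -32  (check: 565·5 + 88·(-32) = 9)
  q = 1: r = 5, s = -2 − 1·5 = -7, t = 13 − 1·(-32) = 45  (check: 565·(-7) + 88·45 = 5)
  q = 1: r = 4, s = 5 − 1·(-7) = 12, t = -32 − 1·45 = -77  (check: 565·12 + 88·(-77) = 4)
  q = 1: r = 1, s = -7 − 1·12 = -19, t = 45 − 1·(-77) = 122  (check: 565·(-19) + 88·122 = 1)
The row with r = 1 (the gcd) gives the Bezout coefficients s = -19, t = 122.
Result: 565 · (-19) + 88 · (122) = 1.

gcd(565, 88) = 1; s = -19, t = 122 (check: 565·(-19) + 88·122 = 1).


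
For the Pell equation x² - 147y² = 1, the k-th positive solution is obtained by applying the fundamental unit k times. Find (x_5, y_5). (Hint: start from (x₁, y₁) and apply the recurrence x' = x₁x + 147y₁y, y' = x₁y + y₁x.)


Step 1: Find the fundamental solution (x₁, y₁) of x² - 147y² = 1.
  Expand √147 as a continued fraction. a₀ = ⌊√147⌋ = 12; iterate m_{k+1} = d_k·a_k − m_k, d_{k+1} = (147 − m_{k+1}²)/d_k, a_{k+1} = ⌊(a₀ + m_{k+1})/d_{k+1}⌋ (starting m₀ = 0, d₀ = 1), with convergents p_k = a_k·p_{k-1} + p_{k-2}, q_k = a_k·q_{k-1} + q_{k-2} (p₋₁ = 1, q₋₁ = 0):
  k = 0: a₀ = 12; p₀/q₀ = 12/1; p₀² − 147·q₀² = 144 − 147 = -3.
  k = 1: m = 12, d = 3, a = ⌊(12 + 12)/3⌋ = 8; p/q = (8·12 + 1)/(8·1 + 0) = 97/8; p² − 147·q² = 9409 − 9408 = 1.
  The first convergent with p² − 147·q² = 1 gives the fundamental solution (x₁, y₁) = (97, 8).
Step 2: Apply the recurrence (x_{n+1}, y_{n+1}) = (x₁x_n + 147y₁y_n, x₁y_n + y₁x_n) repeatedly.
  From (x_1, y_1) = (97, 8): x_2 = 97·97 + 147·8·8 = 18817; y_2 = 97·8 + 8·97 = 1552.
  From (x_2, y_2) = (18817, 1552): x_3 = 97·18817 + 147·8·1552 = 3650401; y_3 = 97·1552 + 8·18817 = 301080.
  From (x_3, y_3) = (3650401, 301080): x_4 = 97·3650401 + 147·8·301080 = 708158977; y_4 = 97·301080 + 8·3650401 = 58407968.
  From (x_4, y_4) = (708158977, 58407968): x_5 = 97·708158977 + 147·8·58407968 = 137379191137; y_5 = 97·58407968 + 8·708158977 = 11330844712.
Step 3: Verify x_5² - 147·y_5² = 18873042157456379352769 - 18873042157456379352768 = 1 (should be 1). ✓

(x_1, y_1) = (97, 8); (x_5, y_5) = (137379191137, 11330844712).


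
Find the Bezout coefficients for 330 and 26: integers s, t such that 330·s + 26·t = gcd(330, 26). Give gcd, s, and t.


Euclidean algorithm on (330, 26) — divide until remainder is 0:
  330 = 12 · 26 + 18
  26 = 1 · 18 + 8
  18 = 2 · 8 + 2
  8 = 4 · 2 + 0
gcd(330, 26) = 2.
Track Bezout coefficients alongside the remainders: start with r₀ = 330 = a·1 + b·0 (s = 1, t = 0) and r₁ = 26 = a·0 + b·1 (s = 0, t = 1); each new remainder r_{k+1} = r_{k-1} − q_k·r_k inherits s_{k+1} = s_{k-1} − q_k·s_k, t_{k+1} = t_{k-1} − q_k·t_k, so r_k = a·s_k + b·t_k at every step:
  q = 12: r = 18, s = 1 − 12·0 = 1, t = 0 − 12·1 = -12  (check: 330·1 + 26·(-12) = 18)
  q = 1: r = 8, s = 0 − 1·1 = -1, t = 1 − 1·(-12) = 13  (check: 330·(-1) + 26·13 = 8)
  q = 2: r = 2, s = 1 − 2·(-1) = 3, t = -12 − 2·13 = -38  (check: 330·3 + 26·(-38) = 2)
The row with r = 2 (the gcd) gives the Bezout coefficients s = 3, t = -38.
Result: 330 · (3) + 26 · (-38) = 2.

gcd(330, 26) = 2; s = 3, t = -38 (check: 330·3 + 26·(-38) = 2).


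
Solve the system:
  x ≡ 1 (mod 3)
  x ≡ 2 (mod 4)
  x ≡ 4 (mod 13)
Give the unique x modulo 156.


Moduli 3, 4, 13 are pairwise coprime; by CRT there is a unique solution modulo M = 3 · 4 · 13 = 156.
Solve pairwise, accumulating the modulus:
  Start with x ≡ 1 (mod 3).
  Combine with x ≡ 2 (mod 4): since gcd(3, 4) = 1, we get a unique residue mod 12.
    Write x = 1 + 3·t and substitute into x ≡ 2 (mod 4): 3·t ≡ 2 − 1 = 1 (mod 4).
    The inverse of 3 mod 4 is 3 (since 3·3 = 9 = 2·4 + 1), so t ≡ 3·1 = 3 ≡ 3 (mod 4).
    Then x = 1 + 3·3 = 10, valid modulo lcm(3, 4) = 12: x ≡ 10 (mod 12).
  Combine with x ≡ 4 (mod 13): since gcd(12, 13) = 1, we get a unique residue mod 156.
    Write x = 10 + 12·t and substitute into x ≡ 4 (mod 13): 12·t ≡ 4 − 10 = -6 (mod 13).
    Reduce coefficients mod 13: 12·t ≡ 7 (mod 13).
    The inverse of 12 mod 13 is 12 (since 12·12 = 144 = 11·13 + 1), so t ≡ 12·7 = 84 ≡ 6 (mod 13).
    Then x = 10 + 12·6 = 82, valid modulo lcm(12, 13) = 156: x ≡ 82 (mod 156).
Verify: 82 mod 3 = 1 ✓, 82 mod 4 = 2 ✓, 82 mod 13 = 4 ✓.

x ≡ 82 (mod 156).


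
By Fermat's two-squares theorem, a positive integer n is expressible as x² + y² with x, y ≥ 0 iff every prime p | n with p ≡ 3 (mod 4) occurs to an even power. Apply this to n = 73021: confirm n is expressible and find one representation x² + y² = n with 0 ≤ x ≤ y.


Step 1: Factor n = 73021 = 13 · 41 · 137.
Step 2: Check the mod-4 condition on each prime factor: 13 ≡ 1 (mod 4), exponent 1; 41 ≡ 1 (mod 4), exponent 1; 137 ≡ 1 (mod 4), exponent 1.
All primes ≡ 3 (mod 4) appear to even exponent (or don't appear), so by the two-squares theorem n IS expressible as a sum of two squares.
Step 3: Build a representation. Here n = 13 · 41 · 137 is a product of primes ≡ 1 (mod 4). Each prime p ≡ 1 (mod 4) is itself a sum of two squares; find a² by testing p − a² for a perfect square:
  13: 13 − 1² = 12, 13 − 2² = 9 = 3² ⇒ 13 = 2² + 3².
  41: 41 − 1² = 40, 41 − 2² = 37, 41 − 3² = 32, 41 − 4² = 25 = 5² ⇒ 41 = 4² + 5².
  137: 137 − 1² = 136, 137 − 2² = 133, 137 − 3² = 128, 137 − 4² = 121 = 11² ⇒ 137 = 4² + 11².
  Combine using the Brahmagupta–Fibonacci identity (a² + b²)(c² + d²) = (ac − bd)² + (ad + bc)² = (ac + bd)² + (ad − bc)²:
  13 · 41 = 533: from (2² + 3²)(4² + 5²), take (2·4 − 3·5, 2·5 + 3·4) = (8 − 15, 10 + 12) = (-7, 22); dropping signs (only squares matter) gives (7, 22); check 7² + 22² = 49 + 484 = 533 ✓.
  533 · 137 = 73021: from (7² + 22²)(4² + 11²), take (7·4 − 22·11, 7·11 + 22·4) = (28 − 242, 77 + 88) = (-214, 165); dropping signs (only squares matter) gives (214, 165); check 214² + 165² = 45796 + 27225 = 73021 ✓.
Step 4: Order so x ≤ y and verify: 165² + 214² = 27225 + 45796 = 73021 = n. ✓

n = 73021 = 165² + 214² (one valid representation with x ≤ y).


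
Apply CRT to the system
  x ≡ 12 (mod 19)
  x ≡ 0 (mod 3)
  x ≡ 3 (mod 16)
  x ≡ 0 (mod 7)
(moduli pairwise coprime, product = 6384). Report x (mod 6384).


Product of moduli M = 19 · 3 · 16 · 7 = 6384.
Merge one congruence at a time:
  Start: x ≡ 12 (mod 19).
  Combine with x ≡ 0 (mod 3); new modulus lcm = 57.
    Write x = 12 + 19·t and substitute into x ≡ 0 (mod 3): 19·t ≡ 0 − 12 = -12 (mod 3).
    Reduce coefficients mod 3: 1·t ≡ 0 (mod 3).
    So t ≡ 0 (mod 3).
    Then x = 12 + 19·0 = 12, valid modulo lcm(19, 3) = 57: x ≡ 12 (mod 57).
  Combine with x ≡ 3 (mod 16); new modulus lcm = 912.
    Write x = 12 + 57·t and substitute into x ≡ 3 (mod 16): 57·t ≡ 3 − 12 = -9 (mod 16).
    Reduce coefficients mod 16: 9·t ≡ 7 (mod 16).
    The inverse of 9 mod 16 is 9 (since 9·9 = 81 = 5·16 + 1), so t ≡ 9·7 = 63 ≡ 15 (mod 16).
    Then x = 12 + 57·15 = 867, valid modulo lcm(57, 16) = 912: x ≡ 867 (mod 912).
  Combine with x ≡ 0 (mod 7); new modulus lcm = 6384.
    Write x = 867 + 912·t and substitute into x ≡ 0 (mod 7): 912·t ≡ 0 − 867 = -867 (mod 7).
    Reduce coefficients mod 7: 2·t ≡ 1 (mod 7).
    The inverse of 2 mod 7 is 4 (since 2·4 = 8 = 1·7 + 1), so t ≡ 4·1 = 4 ≡ 4 (mod 7).
    Then x = 867 + 912·4 = 4515, valid modulo lcm(912, 7) = 6384: x ≡ 4515 (mod 6384).
Verify against each original: 4515 mod 19 = 12, 4515 mod 3 = 0, 4515 mod 16 = 3, 4515 mod 7 = 0.

x ≡ 4515 (mod 6384).


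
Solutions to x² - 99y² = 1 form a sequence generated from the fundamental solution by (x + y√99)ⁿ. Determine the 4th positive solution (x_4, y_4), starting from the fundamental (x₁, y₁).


Step 1: Find the fundamental solution (x₁, y₁) of x² - 99y² = 1.
  Expand √99 as a continued fraction. a₀ = ⌊√99⌋ = 9; iterate m_{k+1} = d_k·a_k − m_k, d_{k+1} = (99 − m_{k+1}²)/d_k, a_{k+1} = ⌊(a₀ + m_{k+1})/d_{k+1}⌋ (starting m₀ = 0, d₀ = 1), with convergents p_k = a_k·p_{k-1} + p_{k-2}, q_k = a_k·q_{k-1} + q_{k-2} (p₋₁ = 1, q₋₁ = 0):
  k = 0: a₀ = 9; p₀/q₀ = 9/1; p₀² − 99·q₀² = 81 − 99 = -18.
  k = 1: m = 9, d = 18, a = ⌊(9 + 9)/18⌋ = 1; p/q = (1·9 + 1)/(1·1 + 0) = 10/1; p² − 99·q² = 100 − 99 = 1.
  The first convergent with p² − 99·q² = 1 gives the fundamental solution (x₁, y₁) = (10, 1).
Step 2: Apply the recurrence (x_{n+1}, y_{n+1}) = (x₁x_n + 99y₁y_n, x₁y_n + y₁x_n) repeatedly.
  From (x_1, y_1) = (10, 1): x_2 = 10·10 + 99·1·1 = 199; y_2 = 10·1 + 1·10 = 20.
  From (x_2, y_2) = (199, 20): x_3 = 10·199 + 99·1·20 = 3970; y_3 = 10·20 + 1·199 = 399.
  From (x_3, y_3) = (3970, 399): x_4 = 10·3970 + 99·1·399 = 79201; y_4 = 10·399 + 1·3970 = 7960.
Step 3: Verify x_4² - 99·y_4² = 6272798401 - 6272798400 = 1 (should be 1). ✓

(x_1, y_1) = (10, 1); (x_4, y_4) = (79201, 7960).


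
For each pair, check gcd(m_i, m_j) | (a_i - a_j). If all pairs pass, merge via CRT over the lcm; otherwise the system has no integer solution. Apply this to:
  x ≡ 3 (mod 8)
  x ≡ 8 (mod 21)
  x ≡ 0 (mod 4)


Moduli 8, 21, 4 are not pairwise coprime, so CRT works modulo lcm(m_i) when all pairwise compatibility conditions hold.
Pairwise compatibility: gcd(m_i, m_j) must divide a_i - a_j for every pair.
Merge one congruence at a time:
  Start: x ≡ 3 (mod 8).
  Combine with x ≡ 8 (mod 21): gcd(8, 21) = 1; 8 - 3 = 5, which IS divisible by 1, so compatible.
    Write x = 3 + 8·t and substitute into x ≡ 8 (mod 21): 8·t ≡ 8 − 3 = 5 (mod 21).
    The inverse of 8 mod 21 is 8 (since 8·8 = 64 = 3·21 + 1), so t ≡ 8·5 = 40 ≡ 19 (mod 21).
    Then x = 3 + 8·19 = 155, valid modulo lcm(8, 21) = 168: x ≡ 155 (mod 168).
  Combine with x ≡ 0 (mod 4): gcd(168, 4) = 4, and 0 - 155 = -155 is NOT divisible by 4.
    ⇒ system is inconsistent (no integer solution).

No solution (the system is inconsistent).


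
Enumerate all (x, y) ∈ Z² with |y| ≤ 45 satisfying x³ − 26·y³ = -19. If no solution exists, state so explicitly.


The equation is x³ - 26y³ = -19. For fixed y, x³ = 26·y³ − 19, so a solution requires the RHS to be a perfect cube.
Strategy: iterate y from -45 to 45, compute RHS = 26·y³ − 19, and check whether it is a (positive or negative) perfect cube.
Check small values of y:
  y = 0: RHS = -19 is not a perfect cube.
  y = 1: RHS = 7 is not a perfect cube.
  y = -1: RHS = -45 is not a perfect cube.
  y = 2: RHS = 189 is not a perfect cube.
  y = -2: RHS = -227 is not a perfect cube.
  y = 3: RHS = 683 is not a perfect cube.
  y = -3: RHS = -721 is not a perfect cube.
Continuing the search up to |y| = 45 finds no solutions either.
No (x, y) in the scanned range satisfies the equation.

No integer solutions with |y| ≤ 45.


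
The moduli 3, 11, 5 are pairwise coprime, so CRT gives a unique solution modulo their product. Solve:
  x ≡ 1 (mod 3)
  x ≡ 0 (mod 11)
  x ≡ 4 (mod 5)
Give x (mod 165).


Moduli 3, 11, 5 are pairwise coprime; by CRT there is a unique solution modulo M = 3 · 11 · 5 = 165.
Solve pairwise, accumulating the modulus:
  Start with x ≡ 1 (mod 3).
  Combine with x ≡ 0 (mod 11): since gcd(3, 11) = 1, we get a unique residue mod 33.
    Write x = 1 + 3·t and substitute into x ≡ 0 (mod 11): 3·t ≡ 0 − 1 = -1 (mod 11).
    Reduce coefficients mod 11: 3·t ≡ 10 (mod 11).
    The inverse of 3 mod 11 is 4 (since 3·4 = 12 = 1·11 + 1), so t ≡ 4·10 = 40 ≡ 7 (mod 11).
    Then x = 1 + 3·7 = 22, valid modulo lcm(3, 11) = 33: x ≡ 22 (mod 33).
  Combine with x ≡ 4 (mod 5): since gcd(33, 5) = 1, we get a unique residue mod 165.
    Write x = 22 + 33·t and substitute into x ≡ 4 (mod 5): 33·t ≡ 4 − 22 = -18 (mod 5).
    Reduce coefficients mod 5: 3·t ≡ 2 (mod 5).
    The inverse of 3 mod 5 is 2 (since 3·2 = 6 = 1·5 + 1), so t ≡ 2·2 = 4 ≡ 4 (mod 5).
    Then x = 22 + 33·4 = 154, valid modulo lcm(33, 5) = 165: x ≡ 154 (mod 165).
Verify: 154 mod 3 = 1 ✓, 154 mod 11 = 0 ✓, 154 mod 5 = 4 ✓.

x ≡ 154 (mod 165).


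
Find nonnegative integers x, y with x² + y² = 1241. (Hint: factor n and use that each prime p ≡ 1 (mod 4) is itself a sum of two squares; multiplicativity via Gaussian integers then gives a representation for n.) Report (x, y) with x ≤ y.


Step 1: Factor n = 1241 = 17 · 73.
Step 2: Check the mod-4 condition on each prime factor: 17 ≡ 1 (mod 4), exponent 1; 73 ≡ 1 (mod 4), exponent 1.
All primes ≡ 3 (mod 4) appear to even exponent (or don't appear), so by the two-squares theorem n IS expressible as a sum of two squares.
Step 3: Build a representation. Here n = 17 · 73 is a product of primes ≡ 1 (mod 4). Each prime p ≡ 1 (mod 4) is itself a sum of two squares; find a² by testing p − a² for a perfect square:
  17: 17 − 1² = 16 = 4² ⇒ 17 = 1² + 4².
  73: 73 − 1² = 72, 73 − 2² = 69, 73 − 3² = 64 = 8² ⇒ 73 = 3² + 8².
  Combine using the Brahmagupta–Fibonacci identity (a² + b²)(c² + d²) = (ac − bd)² + (ad + bc)² = (ac + bd)² + (ad − bc)²:
  17 · 73 = 1241: from (1² + 4²)(3² + 8²), take (1·3 − 4·8, 1·8 + 4·3) = (3 − 32, 8 + 12) = (-29, 20); dropping signs (only squares matter) gives (29, 20); check 29² + 20² = 841 + 400 = 1241 ✓.
Step 4: Order so x ≤ y and verify: 20² + 29² = 400 + 841 = 1241 = n. ✓

n = 1241 = 20² + 29² (one valid representation with x ≤ y).


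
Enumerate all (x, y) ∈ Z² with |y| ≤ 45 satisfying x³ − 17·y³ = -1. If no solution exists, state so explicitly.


The equation is x³ - 17y³ = -1. For fixed y, x³ = 17·y³ − 1, so a solution requires the RHS to be a perfect cube.
Strategy: iterate y from -45 to 45, compute RHS = 17·y³ − 1, and check whether it is a (positive or negative) perfect cube.
Check small values of y:
  y = 0: RHS = -1 = (-1)³ ⇒ x = -1 works.
  y = 1: RHS = 16 is not a perfect cube.
  y = -1: RHS = -18 is not a perfect cube.
  y = 2: RHS = 135 is not a perfect cube.
  y = -2: RHS = -137 is not a perfect cube.
  y = 3: RHS = 458 is not a perfect cube.
  y = -3: RHS = -460 is not a perfect cube.
Continuing, at y = -7: RHS = -5832 = (-18)³ ⇒ x = -18 works.
Searching the remaining y in |y| ≤ 45 finds no further solutions.
Collected solutions: (-1, 0), (-18, -7).

Solutions (with |y| ≤ 45): (-1, 0), (-18, -7).


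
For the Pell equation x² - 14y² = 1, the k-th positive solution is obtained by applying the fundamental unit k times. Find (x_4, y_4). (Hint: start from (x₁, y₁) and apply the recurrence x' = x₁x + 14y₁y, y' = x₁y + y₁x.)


Step 1: Find the fundamental solution (x₁, y₁) of x² - 14y² = 1.
  Expand √14 as a continued fraction. a₀ = ⌊√14⌋ = 3; iterate m_{k+1} = d_k·a_k − m_k, d_{k+1} = (14 − m_{k+1}²)/d_k, a_{k+1} = ⌊(a₀ + m_{k+1})/d_{k+1}⌋ (starting m₀ = 0, d₀ = 1), with convergents p_k = a_k·p_{k-1} + p_{k-2}, q_k = a_k·q_{k-1} + q_{k-2} (p₋₁ = 1, q₋₁ = 0):
  k = 0: a₀ = 3; p₀/q₀ = 3/1; p₀² − 14·q₀² = 9 − 14 = -5.
  k = 1: m = 3, d = 5, a = ⌊(3 + 3)/5⌋ = 1; p/q = (1·3 + 1)/(1·1 + 0) = 4/1; p² − 14·q² = 16 − 14 = 2.
  k = 2: m = 2, d = 2, a = ⌊(3 + 2)/2⌋ = 2; p/q = (2·4 + 3)/(2·1 + 1) = 11/3; p² − 14·q² = 121 − 126 = -5.
  k = 3: m = 2, d = 5, a = ⌊(3 + 2)/5⌋ = 1; p/q = (1·11 + 4)/(1·3 + 1) = 15/4; p² − 14·q² = 225 − 224 = 1.
  The first convergent with p² − 14·q² = 1 gives the fundamental solution (x₁, y₁) = (15, 4).
Step 2: Apply the recurrence (x_{n+1}, y_{n+1}) = (x₁x_n + 14y₁y_n, x₁y_n + y₁x_n) repeatedly.
  From (x_1, y_1) = (15, 4): x_2 = 15·15 + 14·4·4 = 449; y_2 = 15·4 + 4·15 = 120.
  From (x_2, y_2) = (449, 120): x_3 = 15·449 + 14·4·120 = 13455; y_3 = 15·120 + 4·449 = 3596.
  From (x_3, y_3) = (13455, 3596): x_4 = 15·13455 + 14·4·3596 = 403201; y_4 = 15·3596 + 4·13455 = 107760.
Step 3: Verify x_4² - 14·y_4² = 162571046401 - 162571046400 = 1 (should be 1). ✓

(x_1, y_1) = (15, 4); (x_4, y_4) = (403201, 107760).


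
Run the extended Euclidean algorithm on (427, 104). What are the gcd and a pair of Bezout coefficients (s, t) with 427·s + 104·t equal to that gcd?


Euclidean algorithm on (427, 104) — divide until remainder is 0:
  427 = 4 · 104 + 11
  104 = 9 · 11 + 5
  11 = 2 · 5 + 1
  5 = 5 · 1 + 0
gcd(427, 104) = 1.
Track Bezout coefficients alongside the remainders: start with r₀ = 427 = a·1 + b·0 (s = 1, t = 0) and r₁ = 104 = a·0 + b·1 (s = 0, t = 1); each new remainder r_{k+1} = r_{k-1} − q_k·r_k inherits s_{k+1} = s_{k-1} − q_k·s_k, t_{k+1} = t_{k-1} − q_k·t_k, so r_k = a·s_k + b·t_k at every step:
  q = 4: r = 11, s = 1 − 4·0 = 1, t = 0 − 4·1 = -4  (check: 427·1 + 104·(-4) = 11)
  q = 9: r = 5, s = 0 − 9·1 = -9, t = 1 − 9·(-4) = 37  (check: 427·(-9) + 104·37 = 5)
  q = 2: r = 1, s = 1 − 2·(-9) = 19, t = -4 − 2·37 = -78  (check: 427·19 + 104·(-78) = 1)
The row with r = 1 (the gcd) gives the Bezout coefficients s = 19, t = -78.
Result: 427 · (19) + 104 · (-78) = 1.

gcd(427, 104) = 1; s = 19, t = -78 (check: 427·19 + 104·(-78) = 1).


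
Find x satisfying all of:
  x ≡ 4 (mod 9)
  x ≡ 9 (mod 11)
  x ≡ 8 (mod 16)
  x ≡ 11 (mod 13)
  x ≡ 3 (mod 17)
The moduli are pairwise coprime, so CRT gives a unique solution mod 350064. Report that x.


Product of moduli M = 9 · 11 · 16 · 13 · 17 = 350064.
Merge one congruence at a time:
  Start: x ≡ 4 (mod 9).
  Combine with x ≡ 9 (mod 11); new modulus lcm = 99.
    Write x = 4 + 9·t and substitute into x ≡ 9 (mod 11): 9·t ≡ 9 − 4 = 5 (mod 11).
    The inverse of 9 mod 11 is 5 (since 9·5 = 45 = 4·11 + 1), so t ≡ 5·5 = 25 ≡ 3 (mod 11).
    Then x = 4 + 9·3 = 31, valid modulo lcm(9, 11) = 99: x ≡ 31 (mod 99).
  Combine with x ≡ 8 (mod 16); new modulus lcm = 1584.
    Write x = 31 + 99·t and substitute into x ≡ 8 (mod 16): 99·t ≡ 8 − 31 = -23 (mod 16).
    Reduce coefficients mod 16: 3·t ≡ 9 (mod 16).
    The inverse of 3 mod 16 is 11 (since 3·11 = 33 = 2·16 + 1), so t ≡ 11·9 = 99 ≡ 3 (mod 16).
    Then x = 31 + 99·3 = 328, valid modulo lcm(99, 16) = 1584: x ≡ 328 (mod 1584).
  Combine with x ≡ 11 (mod 13); new modulus lcm = 20592.
    Write x = 328 + 1584·t and substitute into x ≡ 11 (mod 13): 1584·t ≡ 11 − 328 = -317 (mod 13).
    Reduce coefficients mod 13: 11·t ≡ 8 (mod 13).
    The inverse of 11 mod 13 is 6 (since 11·6 = 66 = 5·13 + 1), so t ≡ 6·8 = 48 ≡ 9 (mod 13).
    Then x = 328 + 1584·9 = 14584, valid modulo lcm(1584, 13) = 20592: x ≡ 14584 (mod 20592).
  Combine with x ≡ 3 (mod 17); new modulus lcm = 350064.
    Write x = 14584 + 20592·t and substitute into x ≡ 3 (mod 17): 20592·t ≡ 3 − 14584 = -14581 (mod 17).
    Reduce coefficients mod 17: 5·t ≡ 5 (mod 17).
    The inverse of 5 mod 17 is 7 (since 5·7 = 35 = 2·17 + 1), so t ≡ 7·5 = 35 ≡ 1 (mod 17).
    Then x = 14584 + 20592·1 = 35176, valid modulo lcm(20592, 17) = 350064: x ≡ 35176 (mod 350064).
Verify against each original: 35176 mod 9 = 4, 35176 mod 11 = 9, 35176 mod 16 = 8, 35176 mod 13 = 11, 35176 mod 17 = 3.

x ≡ 35176 (mod 350064).


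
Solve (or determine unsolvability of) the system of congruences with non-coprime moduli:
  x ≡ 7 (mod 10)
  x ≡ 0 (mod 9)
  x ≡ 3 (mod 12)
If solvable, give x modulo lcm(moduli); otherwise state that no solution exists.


Moduli 10, 9, 12 are not pairwise coprime, so CRT works modulo lcm(m_i) when all pairwise compatibility conditions hold.
Pairwise compatibility: gcd(m_i, m_j) must divide a_i - a_j for every pair.
Merge one congruence at a time:
  Start: x ≡ 7 (mod 10).
  Combine with x ≡ 0 (mod 9): gcd(10, 9) = 1; 0 - 7 = -7, which IS divisible by 1, so compatible.
    Write x = 7 + 10·t and substitute into x ≡ 0 (mod 9): 10·t ≡ 0 − 7 = -7 (mod 9).
    Reduce coefficients mod 9: 1·t ≡ 2 (mod 9).
    So t ≡ 2 (mod 9).
    Then x = 7 + 10·2 = 27, valid modulo lcm(10, 9) = 90: x ≡ 27 (mod 90).
  Combine with x ≡ 3 (mod 12): gcd(90, 12) = 6; 3 - 27 = -24, which IS divisible by 6, so compatible.
    Write x = 27 + 90·t and substitute into x ≡ 3 (mod 12): 90·t ≡ 3 − 27 = -24 (mod 12).
    Divide the congruence (and modulus) by g = 6: 15·t ≡ -4 (mod 2).
    Reduce coefficients mod 2: 1·t ≡ 0 (mod 2).
    So t ≡ 0 (mod 2).
    Then x = 27 + 90·0 = 27, valid modulo lcm(90, 12) = 180: x ≡ 27 (mod 180).
Verify: 27 mod 10 = 7, 27 mod 9 = 0, 27 mod 12 = 3.

x ≡ 27 (mod 180).


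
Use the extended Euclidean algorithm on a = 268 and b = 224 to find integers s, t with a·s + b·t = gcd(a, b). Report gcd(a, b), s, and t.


Euclidean algorithm on (268, 224) — divide until remainder is 0:
  268 = 1 · 224 + 44
  224 = 5 · 44 + 4
  44 = 11 · 4 + 0
gcd(268, 224) = 4.
Track Bezout coefficients alongside the remainders: start with r₀ = 268 = a·1 + b·0 (s = 1, t = 0) and r₁ = 224 = a·0 + b·1 (s = 0, t = 1); each new remainder r_{k+1} = r_{k-1} − q_k·r_k inherits s_{k+1} = s_{k-1} − q_k·s_k, t_{k+1} = t_{k-1} − q_k·t_k, so r_k = a·s_k + b·t_k at every step:
  q = 1: r = 44, s = 1 − 1·0 = 1, t = 0 − 1·1 = -1  (check: 268·1 + 224·(-1) = 44)
  q = 5: r = 4, s = 0 − 5·1 = -5, t = 1 − 5·(-1) = 6  (check: 268·(-5) + 224·6 = 4)
The row with r = 4 (the gcd) gives the Bezout coefficients s = -5, t = 6.
Result: 268 · (-5) + 224 · (6) = 4.

gcd(268, 224) = 4; s = -5, t = 6 (check: 268·(-5) + 224·6 = 4).


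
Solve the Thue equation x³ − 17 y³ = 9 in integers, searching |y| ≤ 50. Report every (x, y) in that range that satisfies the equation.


The equation is x³ - 17y³ = 9. For fixed y, x³ = 17·y³ + 9, so a solution requires the RHS to be a perfect cube.
Strategy: iterate y from -50 to 50, compute RHS = 17·y³ + 9, and check whether it is a (positive or negative) perfect cube.
Check small values of y:
  y = 0: RHS = 9 is not a perfect cube.
  y = 1: RHS = 26 is not a perfect cube.
  y = -1: RHS = -8 = (-2)³ ⇒ x = -2 works.
  y = 2: RHS = 145 is not a perfect cube.
  y = -2: RHS = -127 is not a perfect cube.
  y = 3: RHS = 468 is not a perfect cube.
  y = -3: RHS = -450 is not a perfect cube.
Continuing the search up to |y| = 50 finds no further solutions beyond those listed.
Collected solutions: (-2, -1).

Solutions (with |y| ≤ 50): (-2, -1).
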